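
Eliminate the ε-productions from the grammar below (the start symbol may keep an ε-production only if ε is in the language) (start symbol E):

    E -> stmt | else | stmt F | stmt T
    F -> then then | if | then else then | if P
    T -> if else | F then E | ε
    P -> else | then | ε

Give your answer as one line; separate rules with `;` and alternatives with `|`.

Nullable nonterminals: {P, T}.
ε ∉ L(G), so no ε-production is kept.

E -> stmt | else | stmt F | stmt T; F -> then then | if | then else then | if P; T -> if else | F then E; P -> else | then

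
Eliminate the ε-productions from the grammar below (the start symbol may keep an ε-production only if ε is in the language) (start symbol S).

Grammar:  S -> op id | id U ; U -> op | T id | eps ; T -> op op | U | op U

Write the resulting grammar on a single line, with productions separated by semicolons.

The nullable symbols are {T, U}.
ε ∉ L(G), so no ε-production is kept.
For each production, add variants omitting each subset of nullable occurrences: S → id U gives id U | id. U → T id gives T id | id. T → op U gives op U | op.

S -> op id | id U | id; U -> op | T id | id; T -> op op | U | op U | op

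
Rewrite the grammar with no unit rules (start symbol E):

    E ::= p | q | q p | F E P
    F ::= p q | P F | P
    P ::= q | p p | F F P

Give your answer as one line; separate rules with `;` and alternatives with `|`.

E ::= p | q | q p | F E P; F ::= p q | P F | q | p p | F F P; P ::= q | p p | F F P

Unit pairs: F ⇒* {P}.
Replace each nonterminal's rules with the union of the non-unit rules of every nonterminal it unit-derives.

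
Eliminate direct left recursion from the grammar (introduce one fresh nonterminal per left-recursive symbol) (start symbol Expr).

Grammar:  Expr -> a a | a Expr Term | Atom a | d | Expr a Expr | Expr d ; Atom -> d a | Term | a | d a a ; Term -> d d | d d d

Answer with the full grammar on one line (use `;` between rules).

Expr -> a a Expr1 | a Expr Term Expr1 | Atom a Expr1 | d Expr1; Atom -> d a | Term | a | d a a; Term -> d d | d d d; Expr1 -> a Expr Expr1 | d Expr1 | ε

Directly left-recursive nonterminal: Expr.
For Expr: α = {a Expr, d}, β = {a a, a Expr Term, Atom a, d}. Rewrite as Expr → β Expr1 and Expr1 → α Expr1 | ε.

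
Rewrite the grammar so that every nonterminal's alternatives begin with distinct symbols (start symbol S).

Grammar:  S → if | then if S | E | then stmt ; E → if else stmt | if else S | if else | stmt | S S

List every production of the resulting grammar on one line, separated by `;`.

S has alternatives sharing prefix 'then': factor to S → then S' with S' → if S | stmt.
E has alternatives sharing prefix 'if else': factor to E → if else E' with E' → stmt | S | ε.

S → if | E | then S'; E → stmt | S S | if else E'; S' → if S | stmt; E' → stmt | S | eps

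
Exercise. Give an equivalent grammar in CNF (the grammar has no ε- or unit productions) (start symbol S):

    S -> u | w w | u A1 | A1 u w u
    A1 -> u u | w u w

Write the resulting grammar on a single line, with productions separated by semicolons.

S -> u | X1 X1 | X2 A1 | A1 Y1; A1 -> X2 X2 | X1 Y3; X1 -> w; X2 -> u; Y1 -> X2 Y2; Y2 -> X1 X2; Y3 -> X2 X1

Introduce a nonterminal for each terminal appearing in a rule of length ≥ 2: X1 → w, X2 → u.
Binarize each right-hand side of length ≥ 3 by chaining fresh nonterminals (Y1, Y2, …): affected rules were S → A1 X2 X1 X2; A1 → X1 X2 X1.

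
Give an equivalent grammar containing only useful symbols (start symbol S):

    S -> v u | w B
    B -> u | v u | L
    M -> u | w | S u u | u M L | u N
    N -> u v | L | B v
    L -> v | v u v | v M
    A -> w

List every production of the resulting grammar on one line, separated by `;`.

Generating nonterminals: {A, B, L, M, N, S}.
Reachable from S after that: {B, L, M, N, S}.
Removed useless symbols: {A} and every production mentioning them.

S -> v u | w B; B -> u | v u | L; M -> u | w | S u u | u M L | u N; N -> u v | L | B v; L -> v | v u v | v M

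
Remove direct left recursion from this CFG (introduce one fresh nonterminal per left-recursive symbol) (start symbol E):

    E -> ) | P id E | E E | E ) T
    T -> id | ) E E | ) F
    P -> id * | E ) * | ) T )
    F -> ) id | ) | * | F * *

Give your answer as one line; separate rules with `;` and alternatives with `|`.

E -> ) E' | P id E E'; T -> id | ) E E | ) F; P -> id * | E ) * | ) T ); F -> ) id F' | ) F' | * F'; E' -> E E' | ) T E' | ε; F' -> * * F' | ε

Directly left-recursive nonterminals: E, F.
For E: α = {E, ) T}, β = {), P id E}. Rewrite as E → β E' and E' → α E' | ε.
For F: α = {* *}, β = {) id, ), *}. Rewrite as F → β F' and F' → α F' | ε.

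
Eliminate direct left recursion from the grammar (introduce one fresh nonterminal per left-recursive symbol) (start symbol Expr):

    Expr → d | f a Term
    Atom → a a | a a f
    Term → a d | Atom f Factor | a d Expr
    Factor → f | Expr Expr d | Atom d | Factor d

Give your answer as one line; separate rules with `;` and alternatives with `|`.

Left recursion appears on Factor.
For Factor: α = {d}, β = {f, Expr Expr d, Atom d}. Rewrite as Factor → β Factor1 and Factor1 → α Factor1 | ε.

Expr → d | f a Term; Atom → a a | a a f; Term → a d | Atom f Factor | a d Expr; Factor → f Factor1 | Expr Expr d Factor1 | Atom d Factor1; Factor1 → d Factor1 | ε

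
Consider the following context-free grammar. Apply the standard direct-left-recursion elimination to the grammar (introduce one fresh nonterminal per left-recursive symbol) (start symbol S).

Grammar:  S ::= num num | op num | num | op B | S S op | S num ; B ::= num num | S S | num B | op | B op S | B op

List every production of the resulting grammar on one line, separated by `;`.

Directly left-recursive nonterminals: S, B.
For S: α = {S op, num}, β = {num num, op num, num, op B}. Rewrite as S → β S' and S' → α S' | ε.
For B: α = {op S, op}, β = {num num, S S, num B, op}. Rewrite as B → β B' and B' → α B' | ε.

S ::= num num S' | op num S' | num S' | op B S'; B ::= num num B' | S S B' | num B B' | op B'; S' ::= S op S' | num S' | ε; B' ::= op S B' | op B' | ε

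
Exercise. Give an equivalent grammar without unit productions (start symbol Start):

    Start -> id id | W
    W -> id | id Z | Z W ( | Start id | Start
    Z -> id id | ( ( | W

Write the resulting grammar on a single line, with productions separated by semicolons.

Unit pairs: Start ⇒* {W}; W ⇒* {Start}; Z ⇒* {Start, W}.
For every A with A ⇒* B via unit rules, add B's non-unit alternatives to A; then delete every rule of the form X → Y.

Start -> id id | id | id Z | Z W ( | Start id; W -> id id | id | id Z | Z W ( | Start id; Z -> id id | ( ( | id | id Z | Z W ( | Start id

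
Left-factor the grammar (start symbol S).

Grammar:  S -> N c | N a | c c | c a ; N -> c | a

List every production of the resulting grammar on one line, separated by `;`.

S has alternatives sharing prefix 'N': factor to S → N S' with S' → c | a.
S has alternatives sharing prefix 'c': factor to S → c S'' with S'' → c | a.

S -> N S' | c S''; N -> c | a; S' -> c | a; S'' -> c | a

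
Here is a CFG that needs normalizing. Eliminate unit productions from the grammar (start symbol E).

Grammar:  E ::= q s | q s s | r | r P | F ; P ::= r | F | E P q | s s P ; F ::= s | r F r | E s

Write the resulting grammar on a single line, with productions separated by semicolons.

E ::= q s | q s s | r | r P | s | r F r | E s; P ::= s | r F r | E s | r | E P q | s s P; F ::= s | r F r | E s

Unit pairs: E ⇒* {F}; P ⇒* {F}.
Replace each nonterminal's rules with the union of the non-unit rules of every nonterminal it unit-derives.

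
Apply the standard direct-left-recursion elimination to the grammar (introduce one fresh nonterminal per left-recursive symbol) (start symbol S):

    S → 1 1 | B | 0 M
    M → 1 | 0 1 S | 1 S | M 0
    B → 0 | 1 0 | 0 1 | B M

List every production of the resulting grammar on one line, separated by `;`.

S → 1 1 | B | 0 M; M → 1 M' | 0 1 S M' | 1 S M'; B → 0 B' | 1 0 B' | 0 1 B'; M' → 0 M' | ε; B' → M B' | ε

M, B are directly left-recursive.
For M: α = {0}, β = {1, 0 1 S, 1 S}. Rewrite as M → β M' and M' → α M' | ε.
For B: α = {M}, β = {0, 1 0, 0 1}. Rewrite as B → β B' and B' → α B' | ε.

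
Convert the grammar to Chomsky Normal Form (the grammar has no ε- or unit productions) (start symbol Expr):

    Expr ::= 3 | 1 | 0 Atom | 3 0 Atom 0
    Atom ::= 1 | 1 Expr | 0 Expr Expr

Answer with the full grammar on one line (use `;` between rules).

Expr ::= 3 | 1 | X1 Atom | X2 Y1; Atom ::= 1 | X3 Expr | X1 Y3; X1 ::= 0; X2 ::= 3; X3 ::= 1; Y1 ::= X1 Y2; Y2 ::= Atom X1; Y3 ::= Expr Expr

Introduce a nonterminal for each terminal appearing in a rule of length ≥ 2: X1 → 0, X2 → 3, X3 → 1.
Binarize each right-hand side of length ≥ 3 by chaining fresh nonterminals (Y1, Y2, …): affected rules were Expr → X2 X1 Atom X1; Atom → X1 Expr Expr.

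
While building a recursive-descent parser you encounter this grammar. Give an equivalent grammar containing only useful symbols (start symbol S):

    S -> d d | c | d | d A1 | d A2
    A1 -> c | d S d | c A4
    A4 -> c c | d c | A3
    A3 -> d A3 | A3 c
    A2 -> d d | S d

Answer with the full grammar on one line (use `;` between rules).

S -> d d | c | d | d A1 | d A2; A1 -> c | d S d | c A4; A4 -> c c | d c; A2 -> d d | S d

Generating nonterminals: {A1, A2, A4, S}.
Reachable from S after that: {A1, A2, A4, S}.
Removed useless symbols: {A3} and every production mentioning them.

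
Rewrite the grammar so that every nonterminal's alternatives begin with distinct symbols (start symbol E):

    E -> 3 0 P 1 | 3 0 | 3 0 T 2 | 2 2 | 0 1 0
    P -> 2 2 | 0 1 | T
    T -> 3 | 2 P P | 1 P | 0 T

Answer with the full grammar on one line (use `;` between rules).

E has alternatives sharing prefix '3 0': factor to E → 3 0 E' with E' → P 1 | ε | T 2.

E -> 2 2 | 0 1 0 | 3 0 E'; P -> 2 2 | 0 1 | T; T -> 3 | 2 P P | 1 P | 0 T; E' -> P 1 | epsilon | T 2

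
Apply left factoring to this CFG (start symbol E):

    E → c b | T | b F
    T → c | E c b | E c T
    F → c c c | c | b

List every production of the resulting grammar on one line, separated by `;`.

T has alternatives sharing prefix 'E c': factor to T → E c T' with T' → b | T.
F has alternatives sharing prefix 'c': factor to F → c F' with F' → c c | ε.

E → c b | T | b F; T → c | E c T'; F → b | c F'; T' → b | T; F' → c c | epsilon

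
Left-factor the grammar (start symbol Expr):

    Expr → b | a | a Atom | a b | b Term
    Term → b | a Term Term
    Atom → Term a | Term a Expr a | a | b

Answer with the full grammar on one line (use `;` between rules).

Expr has alternatives sharing prefix 'a': factor to Expr → a Expr1 with Expr1 → ε | Atom | b.
Expr has alternatives sharing prefix 'b': factor to Expr → b Expr2 with Expr2 → ε | Term.
Atom has alternatives sharing prefix 'Term a': factor to Atom → Term a Atom1 with Atom1 → ε | Expr a.

Expr → a Expr1 | b Expr2; Term → b | a Term Term; Atom → a | b | Term a Atom1; Expr1 → ε | Atom | b; Expr2 → ε | Term; Atom1 → ε | Expr a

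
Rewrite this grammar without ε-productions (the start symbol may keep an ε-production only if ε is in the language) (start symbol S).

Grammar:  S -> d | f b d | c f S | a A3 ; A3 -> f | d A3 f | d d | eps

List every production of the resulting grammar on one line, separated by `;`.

S -> d | f b d | c f S | a A3 | a; A3 -> f | d A3 f | d f | d d

The nullable symbols are {A3}.
ε ∉ L(G), so no ε-production is kept.
Expand every rule over subsets of its nullable positions: S → a A3 gives a A3 | a. A3 → d A3 f gives d A3 f | d f.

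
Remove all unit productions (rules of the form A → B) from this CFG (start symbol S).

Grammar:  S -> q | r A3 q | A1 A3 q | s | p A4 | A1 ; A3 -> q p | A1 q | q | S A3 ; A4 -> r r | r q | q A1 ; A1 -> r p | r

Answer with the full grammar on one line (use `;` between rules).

Unit pairs: S ⇒* {A1}.
For each unit pair (A, B), copy every non-unit production of B to A, then drop all unit productions.

S -> r p | r | q | r A3 q | A1 A3 q | s | p A4; A3 -> q p | A1 q | q | S A3; A4 -> r r | r q | q A1; A1 -> r p | r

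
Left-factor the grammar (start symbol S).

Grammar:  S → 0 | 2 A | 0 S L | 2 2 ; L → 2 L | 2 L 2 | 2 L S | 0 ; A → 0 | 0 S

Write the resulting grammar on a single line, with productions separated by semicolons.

S has alternatives sharing prefix '0': factor to S → 0 S' with S' → ε | S L.
S has alternatives sharing prefix '2': factor to S → 2 S'' with S'' → A | 2.
L has alternatives sharing prefix '2 L': factor to L → 2 L L' with L' → ε | 2 | S.
A has alternatives sharing prefix '0': factor to A → 0 A' with A' → ε | S.

S → 0 S' | 2 S''; L → 0 | 2 L L'; A → 0 A'; S' → ε | S L; S'' → A | 2; L' → ε | 2 | S; A' → ε | S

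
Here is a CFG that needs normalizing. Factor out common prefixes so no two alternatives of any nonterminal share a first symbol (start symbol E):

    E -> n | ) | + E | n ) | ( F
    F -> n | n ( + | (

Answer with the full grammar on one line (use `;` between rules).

E -> ) | + E | ( F | n E'; F -> ( | n F'; E' -> epsilon | ); F' -> epsilon | ( +

E has alternatives sharing prefix 'n': factor to E → n E' with E' → ε | ).
F has alternatives sharing prefix 'n': factor to F → n F' with F' → ε | ( +.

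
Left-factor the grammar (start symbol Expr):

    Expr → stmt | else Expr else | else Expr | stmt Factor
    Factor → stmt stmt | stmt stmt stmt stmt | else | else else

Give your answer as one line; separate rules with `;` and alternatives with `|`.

Expr has alternatives sharing prefix 'else Expr': factor to Expr → else Expr Expr1 with Expr1 → else | ε.
Expr has alternatives sharing prefix 'stmt': factor to Expr → stmt Expr2 with Expr2 → ε | Factor.
Factor has alternatives sharing prefix 'stmt stmt': factor to Factor → stmt stmt Factor1 with Factor1 → ε | stmt stmt.
Factor has alternatives sharing prefix 'else': factor to Factor → else Factor2 with Factor2 → ε | else.

Expr → else Expr Expr1 | stmt Expr2; Factor → stmt stmt Factor1 | else Factor2; Expr1 → else | epsilon; Expr2 → epsilon | Factor; Factor1 → epsilon | stmt stmt; Factor2 → epsilon | else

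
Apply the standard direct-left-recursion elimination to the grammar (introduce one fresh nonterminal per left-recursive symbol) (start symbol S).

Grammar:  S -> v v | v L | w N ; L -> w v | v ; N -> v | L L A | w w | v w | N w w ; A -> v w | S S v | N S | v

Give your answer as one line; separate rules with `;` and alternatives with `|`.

S -> v v | v L | w N; L -> w v | v; N -> v N' | L L A N' | w w N' | v w N'; A -> v w | S S v | N S | v; N' -> w w N' | epsilon

Left recursion appears on N.
For N: α = {w w}, β = {v, L L A, w w, v w}. Rewrite as N → β N' and N' → α N' | ε.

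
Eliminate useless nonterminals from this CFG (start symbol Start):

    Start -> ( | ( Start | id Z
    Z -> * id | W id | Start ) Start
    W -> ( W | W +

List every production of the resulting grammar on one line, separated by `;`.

Start -> ( | ( Start | id Z; Z -> * id | Start ) Start

Generating nonterminals: {Start, Z}.
Reachable from Start after that: {Start, Z}.
Removed useless symbols: {W} and every production mentioning them.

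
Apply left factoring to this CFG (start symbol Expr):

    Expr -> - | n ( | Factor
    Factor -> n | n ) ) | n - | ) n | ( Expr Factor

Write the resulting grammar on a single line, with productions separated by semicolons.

Expr -> - | n ( | Factor; Factor -> ) n | ( Expr Factor | n Factor1; Factor1 -> eps | ) ) | -

Factor has alternatives sharing prefix 'n': factor to Factor → n Factor1 with Factor1 → ε | ) ) | -.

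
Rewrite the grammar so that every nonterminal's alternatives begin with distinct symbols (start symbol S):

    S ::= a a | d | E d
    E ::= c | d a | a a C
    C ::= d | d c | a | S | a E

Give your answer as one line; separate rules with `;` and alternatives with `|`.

S ::= a a | d | E d; E ::= c | d a | a a C; C ::= S | d C' | a C''; C' ::= ε | c; C'' ::= ε | E

C has alternatives sharing prefix 'd': factor to C → d C' with C' → ε | c.
C has alternatives sharing prefix 'a': factor to C → a C'' with C'' → ε | E.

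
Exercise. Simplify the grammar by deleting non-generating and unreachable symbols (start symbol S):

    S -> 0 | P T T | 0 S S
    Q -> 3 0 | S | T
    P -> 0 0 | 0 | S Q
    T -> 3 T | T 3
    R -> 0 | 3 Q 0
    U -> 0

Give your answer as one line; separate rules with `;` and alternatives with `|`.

Generating nonterminals: {P, Q, R, S, U}.
Reachable from S after that: {S}.
Removed useless symbols: {P, Q, R, T, U} and every production mentioning them.

S -> 0 | 0 S S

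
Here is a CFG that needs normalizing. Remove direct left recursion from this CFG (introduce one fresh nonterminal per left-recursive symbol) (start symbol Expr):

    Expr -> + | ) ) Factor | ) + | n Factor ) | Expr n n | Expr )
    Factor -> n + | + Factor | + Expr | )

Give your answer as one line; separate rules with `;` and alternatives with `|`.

Expr -> + Expr1 | ) ) Factor Expr1 | ) + Expr1 | n Factor ) Expr1; Factor -> n + | + Factor | + Expr | ); Expr1 -> n n Expr1 | ) Expr1 | epsilon

Expr is directly left-recursive.
For Expr: α = {n n, )}, β = {+, ) ) Factor, ) +, n Factor )}. Rewrite as Expr → β Expr1 and Expr1 → α Expr1 | ε.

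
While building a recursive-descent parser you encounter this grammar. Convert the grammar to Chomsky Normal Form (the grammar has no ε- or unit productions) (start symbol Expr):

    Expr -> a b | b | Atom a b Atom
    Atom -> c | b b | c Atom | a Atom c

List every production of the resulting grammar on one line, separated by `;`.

Introduce a nonterminal for each terminal appearing in a rule of length ≥ 2: X1 → a, X2 → b, X3 → c.
Binarize each right-hand side of length ≥ 3 by chaining fresh nonterminals (Y1, Y2, …): affected rules were Expr → Atom X1 X2 Atom; Atom → X1 Atom X3.

Expr -> X1 X2 | b | Atom Y1; Atom -> c | X2 X2 | X3 Atom | X1 Y3; X1 -> a; X2 -> b; X3 -> c; Y1 -> X1 Y2; Y2 -> X2 Atom; Y3 -> Atom X3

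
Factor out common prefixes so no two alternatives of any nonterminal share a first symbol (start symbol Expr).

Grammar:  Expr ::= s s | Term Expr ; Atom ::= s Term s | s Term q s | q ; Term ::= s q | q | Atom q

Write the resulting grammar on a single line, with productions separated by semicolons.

Atom has alternatives sharing prefix 's Term': factor to Atom → s Term Atom1 with Atom1 → s | q s.

Expr ::= s s | Term Expr; Atom ::= q | s Term Atom1; Term ::= s q | q | Atom q; Atom1 ::= s | q s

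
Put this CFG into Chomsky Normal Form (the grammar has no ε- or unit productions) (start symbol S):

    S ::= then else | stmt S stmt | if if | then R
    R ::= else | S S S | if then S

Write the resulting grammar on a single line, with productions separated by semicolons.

Introduce a nonterminal for each terminal appearing in a rule of length ≥ 2: X1 → then, X2 → else, X3 → stmt, X4 → if.
Binarize each right-hand side of length ≥ 3 by chaining fresh nonterminals (Y1, Y2, …): affected rules were S → X3 S X3; R → S S S; R → X4 X1 S.

S ::= X1 X2 | X3 Y1 | X4 X4 | X1 R; R ::= else | S Y2 | X4 Y3; X1 ::= then; X2 ::= else; X3 ::= stmt; X4 ::= if; Y1 ::= S X3; Y2 ::= S S; Y3 ::= X1 S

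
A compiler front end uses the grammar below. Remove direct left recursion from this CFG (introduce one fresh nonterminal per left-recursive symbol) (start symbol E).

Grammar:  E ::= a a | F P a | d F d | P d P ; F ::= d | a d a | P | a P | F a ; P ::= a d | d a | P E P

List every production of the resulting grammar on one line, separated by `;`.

E ::= a a | F P a | d F d | P d P; F ::= d F' | a d a F' | P F' | a P F'; P ::= a d P' | d a P'; F' ::= a F' | ε; P' ::= E P P' | ε

F, P are directly left-recursive.
For F: α = {a}, β = {d, a d a, P, a P}. Rewrite as F → β F' and F' → α F' | ε.
For P: α = {E P}, β = {a d, d a}. Rewrite as P → β P' and P' → α P' | ε.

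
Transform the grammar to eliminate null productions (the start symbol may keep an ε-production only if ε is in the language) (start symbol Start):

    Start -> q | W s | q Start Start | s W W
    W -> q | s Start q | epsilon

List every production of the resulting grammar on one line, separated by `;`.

Start -> q | W s | s | q Start Start | s W W | s W; W -> q | s Start q

Nullable nonterminals: {W}.
ε ∉ L(G), so no ε-production is kept.
Add the nullable-subset variants: Start → W s gives W s | s. Start → s W W gives s W W | s W.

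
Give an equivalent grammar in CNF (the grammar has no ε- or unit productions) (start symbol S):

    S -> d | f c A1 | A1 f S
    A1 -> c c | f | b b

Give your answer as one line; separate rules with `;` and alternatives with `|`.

S -> d | X1 Y1 | A1 Y2; A1 -> X2 X2 | f | X3 X3; X1 -> f; X2 -> c; X3 -> b; Y1 -> X2 A1; Y2 -> X1 S

Introduce a nonterminal for each terminal appearing in a rule of length ≥ 2: X1 → f, X2 → c, X3 → b.
Binarize each right-hand side of length ≥ 3 by chaining fresh nonterminals (Y1, Y2, …): affected rules were S → X1 X2 A1; S → A1 X1 S.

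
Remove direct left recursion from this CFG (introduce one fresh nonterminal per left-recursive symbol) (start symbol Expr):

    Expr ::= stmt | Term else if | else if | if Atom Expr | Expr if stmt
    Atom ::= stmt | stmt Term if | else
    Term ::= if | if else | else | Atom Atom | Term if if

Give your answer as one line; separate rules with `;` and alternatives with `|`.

Expr ::= stmt Expr1 | Term else if Expr1 | else if Expr1 | if Atom Expr Expr1; Atom ::= stmt | stmt Term if | else; Term ::= if Term1 | if else Term1 | else Term1 | Atom Atom Term1; Expr1 ::= if stmt Expr1 | ε; Term1 ::= if if Term1 | ε

Directly left-recursive nonterminals: Expr, Term.
For Expr: α = {if stmt}, β = {stmt, Term else if, else if, if Atom Expr}. Rewrite as Expr → β Expr1 and Expr1 → α Expr1 | ε.
For Term: α = {if if}, β = {if, if else, else, Atom Atom}. Rewrite as Term → β Term1 and Term1 → α Term1 | ε.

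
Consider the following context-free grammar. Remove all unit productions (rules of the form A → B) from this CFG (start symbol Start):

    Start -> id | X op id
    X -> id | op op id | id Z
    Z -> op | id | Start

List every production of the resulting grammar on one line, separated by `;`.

Start -> id | X op id; X -> id | op op id | id Z; Z -> op | id | X op id

Unit pairs: Z ⇒* {Start}.
For each unit pair (A, B), copy every non-unit production of B to A, then drop all unit productions.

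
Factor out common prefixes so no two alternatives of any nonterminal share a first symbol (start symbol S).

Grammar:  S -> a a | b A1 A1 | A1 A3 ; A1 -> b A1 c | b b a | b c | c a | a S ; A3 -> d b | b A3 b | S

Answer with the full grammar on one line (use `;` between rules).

A1 has alternatives sharing prefix 'b': factor to A1 → b A1' with A1' → A1 c | b a | c.

S -> a a | b A1 A1 | A1 A3; A1 -> c a | a S | b A1'; A3 -> d b | b A3 b | S; A1' -> A1 c | b a | c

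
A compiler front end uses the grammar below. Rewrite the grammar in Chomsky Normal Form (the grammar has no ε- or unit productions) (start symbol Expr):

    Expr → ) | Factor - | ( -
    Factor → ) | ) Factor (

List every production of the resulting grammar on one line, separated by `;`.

Introduce a nonterminal for each terminal appearing in a rule of length ≥ 2: X1 → -, X2 → (, X3 → ).
Binarize each right-hand side of length ≥ 3 by chaining fresh nonterminals (Y1, Y2, …): affected rules were Factor → X3 Factor X2.

Expr → ) | Factor X1 | X2 X1; Factor → ) | X3 Y1; X1 → -; X2 → (; X3 → ); Y1 → Factor X2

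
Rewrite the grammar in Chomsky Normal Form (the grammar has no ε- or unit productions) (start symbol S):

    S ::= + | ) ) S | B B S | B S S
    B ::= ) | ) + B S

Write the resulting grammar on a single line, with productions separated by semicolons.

S ::= + | X1 Y1 | B Y2 | B Y3; B ::= ) | X1 Y4; X1 ::= ); X2 ::= +; Y1 ::= X1 S; Y2 ::= B S; Y3 ::= S S; Y4 ::= X2 Y5; Y5 ::= B S

Introduce a nonterminal for each terminal appearing in a rule of length ≥ 2: X1 → ), X2 → +.
Binarize each right-hand side of length ≥ 3 by chaining fresh nonterminals (Y1, Y2, …): affected rules were S → X1 X1 S; S → B B S; S → B S S; B → X1 X2 B S.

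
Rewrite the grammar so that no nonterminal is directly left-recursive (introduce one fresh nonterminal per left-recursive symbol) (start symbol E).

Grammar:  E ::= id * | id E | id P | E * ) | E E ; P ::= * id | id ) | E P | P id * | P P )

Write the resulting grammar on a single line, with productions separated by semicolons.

E ::= id * E' | id E E' | id P E'; P ::= * id P' | id ) P' | E P P'; E' ::= * ) E' | E E' | ε; P' ::= id * P' | P ) P' | ε

E, P are directly left-recursive.
For E: α = {* ), E}, β = {id *, id E, id P}. Rewrite as E → β E' and E' → α E' | ε.
For P: α = {id *, P )}, β = {* id, id ), E P}. Rewrite as P → β P' and P' → α P' | ε.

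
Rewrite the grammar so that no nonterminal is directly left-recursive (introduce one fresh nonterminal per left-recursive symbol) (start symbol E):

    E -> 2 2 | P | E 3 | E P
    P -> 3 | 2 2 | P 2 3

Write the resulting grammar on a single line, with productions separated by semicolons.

E, P are directly left-recursive.
For E: α = {3, P}, β = {2 2, P}. Rewrite as E → β E' and E' → α E' | ε.
For P: α = {2 3}, β = {3, 2 2}. Rewrite as P → β P' and P' → α P' | ε.

E -> 2 2 E' | P E'; P -> 3 P' | 2 2 P'; E' -> 3 E' | P E' | eps; P' -> 2 3 P' | eps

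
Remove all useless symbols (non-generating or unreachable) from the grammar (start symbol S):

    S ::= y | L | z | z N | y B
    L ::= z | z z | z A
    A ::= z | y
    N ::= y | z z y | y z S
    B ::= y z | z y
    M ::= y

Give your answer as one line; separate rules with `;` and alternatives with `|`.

S ::= y | L | z | z N | y B; L ::= z | z z | z A; A ::= z | y; N ::= y | z z y | y z S; B ::= y z | z y

Generating nonterminals: {A, B, L, M, N, S}.
Reachable from S after that: {A, B, L, N, S}.
Removed useless symbols: {M} and every production mentioning them.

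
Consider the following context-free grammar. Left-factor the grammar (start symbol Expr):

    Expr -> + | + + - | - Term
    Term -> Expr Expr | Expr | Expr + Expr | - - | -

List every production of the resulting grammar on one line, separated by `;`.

Expr -> - Term | + Expr1; Term -> Expr Term1 | - Term2; Expr1 -> ε | + -; Term1 -> Expr | ε | + Expr; Term2 -> - | ε

Expr has alternatives sharing prefix '+': factor to Expr → + Expr1 with Expr1 → ε | + -.
Term has alternatives sharing prefix 'Expr': factor to Term → Expr Term1 with Term1 → Expr | ε | + Expr.
Term has alternatives sharing prefix '-': factor to Term → - Term2 with Term2 → - | ε.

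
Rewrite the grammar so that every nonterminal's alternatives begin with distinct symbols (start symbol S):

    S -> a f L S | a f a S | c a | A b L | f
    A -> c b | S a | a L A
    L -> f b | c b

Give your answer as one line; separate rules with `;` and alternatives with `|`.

S has alternatives sharing prefix 'a f': factor to S → a f S' with S' → L S | a S.

S -> c a | A b L | f | a f S'; A -> c b | S a | a L A; L -> f b | c b; S' -> L S | a S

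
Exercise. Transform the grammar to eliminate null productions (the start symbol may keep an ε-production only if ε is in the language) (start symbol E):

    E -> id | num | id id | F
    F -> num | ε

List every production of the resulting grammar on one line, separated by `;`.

E -> id | num | id id | F | ε; F -> num

Nullable nonterminals: {E, F}.
ε ∈ L(G) since E is nullable, so keep E → ε.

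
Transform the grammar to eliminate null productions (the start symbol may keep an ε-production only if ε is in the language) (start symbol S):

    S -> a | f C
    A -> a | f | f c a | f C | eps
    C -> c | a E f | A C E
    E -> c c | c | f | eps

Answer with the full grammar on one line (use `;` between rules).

S -> a | f C; A -> a | f | f c a | f C; C -> c | a E f | a f | A C E | A C | C E; E -> c c | c | f

The nullable symbols are {A, E}.
ε ∉ L(G), so no ε-production is kept.
For each production, add variants omitting each subset of nullable occurrences: C → a E f gives a E f | a f. C → A C E gives A C E | A C | C E.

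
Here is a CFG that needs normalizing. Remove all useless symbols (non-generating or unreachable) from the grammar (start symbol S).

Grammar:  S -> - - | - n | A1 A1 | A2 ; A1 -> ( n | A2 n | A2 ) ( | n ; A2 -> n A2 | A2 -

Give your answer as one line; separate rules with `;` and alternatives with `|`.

S -> - - | - n | A1 A1; A1 -> ( n | n

Generating nonterminals: {A1, S}.
Reachable from S after that: {A1, S}.
Removed useless symbols: {A2} and every production mentioning them.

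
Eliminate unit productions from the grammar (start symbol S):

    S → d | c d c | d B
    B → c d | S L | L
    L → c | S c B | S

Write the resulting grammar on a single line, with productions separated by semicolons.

S → d | c d c | d B; B → c | S c B | c d | S L | d | c d c | d B; L → c | S c B | d | c d c | d B

Unit pairs: B ⇒* {L, S}; L ⇒* {S}.
For every A with A ⇒* B via unit rules, add B's non-unit alternatives to A; then delete every rule of the form X → Y.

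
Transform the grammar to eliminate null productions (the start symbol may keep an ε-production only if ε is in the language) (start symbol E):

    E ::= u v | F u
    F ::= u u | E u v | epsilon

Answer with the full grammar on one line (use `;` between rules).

E ::= u v | F u | u; F ::= u u | E u v

The nullable symbols are {F}.
ε ∉ L(G), so no ε-production is kept.
Expand every rule over subsets of its nullable positions: E → F u gives F u | u.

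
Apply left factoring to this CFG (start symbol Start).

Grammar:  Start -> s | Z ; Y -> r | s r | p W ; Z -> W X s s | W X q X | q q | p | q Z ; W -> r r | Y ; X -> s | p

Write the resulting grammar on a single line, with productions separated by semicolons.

Start -> s | Z; Y -> r | s r | p W; Z -> p | W X Z1 | q Z2; W -> r r | Y; X -> s | p; Z1 -> s s | q X; Z2 -> q | Z

Z has alternatives sharing prefix 'W X': factor to Z → W X Z1 with Z1 → s s | q X.
Z has alternatives sharing prefix 'q': factor to Z → q Z2 with Z2 → q | Z.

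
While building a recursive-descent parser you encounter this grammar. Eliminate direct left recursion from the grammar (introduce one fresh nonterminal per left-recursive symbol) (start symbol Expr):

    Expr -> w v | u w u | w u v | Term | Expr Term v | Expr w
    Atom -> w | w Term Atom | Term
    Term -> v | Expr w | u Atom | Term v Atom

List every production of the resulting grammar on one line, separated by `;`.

Expr -> w v Expr1 | u w u Expr1 | w u v Expr1 | Term Expr1; Atom -> w | w Term Atom | Term; Term -> v Term1 | Expr w Term1 | u Atom Term1; Expr1 -> Term v Expr1 | w Expr1 | ε; Term1 -> v Atom Term1 | ε

Expr, Term are directly left-recursive.
For Expr: α = {Term v, w}, β = {w v, u w u, w u v, Term}. Rewrite as Expr → β Expr1 and Expr1 → α Expr1 | ε.
For Term: α = {v Atom}, β = {v, Expr w, u Atom}. Rewrite as Term → β Term1 and Term1 → α Term1 | ε.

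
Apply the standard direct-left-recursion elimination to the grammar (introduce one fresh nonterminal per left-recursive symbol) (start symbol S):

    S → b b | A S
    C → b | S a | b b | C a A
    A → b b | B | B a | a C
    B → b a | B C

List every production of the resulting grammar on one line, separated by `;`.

S → b b | A S; C → b C' | S a C' | b b C'; A → b b | B | B a | a C; B → b a B'; C' → a A C' | ε; B' → C B' | ε

Left recursion appears on C, B.
For C: α = {a A}, β = {b, S a, b b}. Rewrite as C → β C' and C' → α C' | ε.
For B: α = {C}, β = {b a}. Rewrite as B → β B' and B' → α B' | ε.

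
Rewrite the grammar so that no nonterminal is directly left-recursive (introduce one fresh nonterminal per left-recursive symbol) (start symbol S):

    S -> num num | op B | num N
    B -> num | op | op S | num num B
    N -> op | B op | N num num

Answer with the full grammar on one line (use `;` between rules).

S -> num num | op B | num N; B -> num | op | op S | num num B; N -> op N' | B op N'; N' -> num num N' | ε

Directly left-recursive nonterminal: N.
For N: α = {num num}, β = {op, B op}. Rewrite as N → β N' and N' → α N' | ε.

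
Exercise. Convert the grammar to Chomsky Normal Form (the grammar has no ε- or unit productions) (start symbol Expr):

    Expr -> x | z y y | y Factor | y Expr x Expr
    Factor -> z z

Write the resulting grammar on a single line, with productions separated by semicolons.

Introduce a nonterminal for each terminal appearing in a rule of length ≥ 2: X1 → z, X2 → y, X3 → x.
Binarize each right-hand side of length ≥ 3 by chaining fresh nonterminals (Y1, Y2, …): affected rules were Expr → X1 X2 X2; Expr → X2 Expr X3 Expr.

Expr -> x | X1 Y1 | X2 Factor | X2 Y2; Factor -> X1 X1; X1 -> z; X2 -> y; X3 -> x; Y1 -> X2 X2; Y2 -> Expr Y3; Y3 -> X3 Expr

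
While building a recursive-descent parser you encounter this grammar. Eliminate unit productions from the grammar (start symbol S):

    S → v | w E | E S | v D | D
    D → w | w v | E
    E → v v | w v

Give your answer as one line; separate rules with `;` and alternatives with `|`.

Unit pairs: D ⇒* {E}; S ⇒* {D, E}.
For every A with A ⇒* B via unit rules, add B's non-unit alternatives to A; then delete every rule of the form X → Y.

S → v v | w v | w | v | w E | E S | v D; D → v v | w v | w; E → v v | w v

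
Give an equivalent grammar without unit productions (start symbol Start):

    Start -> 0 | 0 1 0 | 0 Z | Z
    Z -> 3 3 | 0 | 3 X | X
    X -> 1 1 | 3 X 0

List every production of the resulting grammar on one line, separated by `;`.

Unit pairs: Start ⇒* {X, Z}; Z ⇒* {X}.
For each unit pair (A, B), copy every non-unit production of B to A, then drop all unit productions.

Start -> 3 3 | 0 | 3 X | 0 1 0 | 0 Z | 1 1 | 3 X 0; Z -> 3 3 | 0 | 3 X | 1 1 | 3 X 0; X -> 1 1 | 3 X 0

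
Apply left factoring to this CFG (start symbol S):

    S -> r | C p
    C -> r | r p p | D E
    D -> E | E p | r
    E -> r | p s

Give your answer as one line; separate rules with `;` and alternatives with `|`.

C has alternatives sharing prefix 'r': factor to C → r C' with C' → ε | p p.
D has alternatives sharing prefix 'E': factor to D → E D' with D' → ε | p.

S -> r | C p; C -> D E | r C'; D -> r | E D'; E -> r | p s; C' -> eps | p p; D' -> eps | p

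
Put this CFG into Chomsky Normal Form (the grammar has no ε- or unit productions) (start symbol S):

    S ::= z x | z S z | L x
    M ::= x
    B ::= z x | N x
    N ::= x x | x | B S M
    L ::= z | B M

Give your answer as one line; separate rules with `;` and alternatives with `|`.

S ::= X1 X2 | X1 Y1 | L X2; M ::= x; B ::= X1 X2 | N X2; N ::= X2 X2 | x | B Y2; L ::= z | B M; X1 ::= z; X2 ::= x; Y1 ::= S X1; Y2 ::= S M

Introduce a nonterminal for each terminal appearing in a rule of length ≥ 2: X1 → z, X2 → x.
Binarize each right-hand side of length ≥ 3 by chaining fresh nonterminals (Y1, Y2, …): affected rules were S → X1 S X1; N → B S M.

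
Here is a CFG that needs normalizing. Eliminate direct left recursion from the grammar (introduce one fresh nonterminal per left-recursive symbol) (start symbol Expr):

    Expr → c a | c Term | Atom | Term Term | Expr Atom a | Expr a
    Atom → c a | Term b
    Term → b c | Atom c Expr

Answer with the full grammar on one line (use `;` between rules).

Directly left-recursive nonterminal: Expr.
For Expr: α = {Atom a, a}, β = {c a, c Term, Atom, Term Term}. Rewrite as Expr → β Expr1 and Expr1 → α Expr1 | ε.

Expr → c a Expr1 | c Term Expr1 | Atom Expr1 | Term Term Expr1; Atom → c a | Term b; Term → b c | Atom c Expr; Expr1 → Atom a Expr1 | a Expr1 | ε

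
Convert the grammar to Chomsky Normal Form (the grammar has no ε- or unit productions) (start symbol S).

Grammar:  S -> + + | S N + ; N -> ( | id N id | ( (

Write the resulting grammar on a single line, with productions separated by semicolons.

S -> X1 X1 | S Y1; N -> ( | X2 Y2 | X3 X3; X1 -> +; X2 -> id; X3 -> (; Y1 -> N X1; Y2 -> N X2

Introduce a nonterminal for each terminal appearing in a rule of length ≥ 2: X1 → +, X2 → id, X3 → (.
Binarize each right-hand side of length ≥ 3 by chaining fresh nonterminals (Y1, Y2, …): affected rules were S → S N X1; N → X2 N X2.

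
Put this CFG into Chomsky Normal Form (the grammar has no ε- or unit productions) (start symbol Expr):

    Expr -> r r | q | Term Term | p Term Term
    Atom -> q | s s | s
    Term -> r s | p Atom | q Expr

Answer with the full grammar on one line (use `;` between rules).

Expr -> X1 X1 | q | Term Term | X2 Y1; Atom -> q | X3 X3 | s; Term -> X1 X3 | X2 Atom | X4 Expr; X1 -> r; X2 -> p; X3 -> s; X4 -> q; Y1 -> Term Term

Introduce a nonterminal for each terminal appearing in a rule of length ≥ 2: X1 → r, X2 → p, X3 → s, X4 → q.
Binarize each right-hand side of length ≥ 3 by chaining fresh nonterminals (Y1, Y2, …): affected rules were Expr → X2 Term Term.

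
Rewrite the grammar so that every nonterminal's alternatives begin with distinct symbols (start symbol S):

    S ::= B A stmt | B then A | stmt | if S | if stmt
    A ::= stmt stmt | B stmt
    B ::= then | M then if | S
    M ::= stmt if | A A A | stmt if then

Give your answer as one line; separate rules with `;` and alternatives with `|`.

S has alternatives sharing prefix 'B': factor to S → B S' with S' → A stmt | then A.
S has alternatives sharing prefix 'if': factor to S → if S'' with S'' → S | stmt.
M has alternatives sharing prefix 'stmt if': factor to M → stmt if M' with M' → ε | then.

S ::= stmt | B S' | if S''; A ::= stmt stmt | B stmt; B ::= then | M then if | S; M ::= A A A | stmt if M'; S' ::= A stmt | then A; S'' ::= S | stmt; M' ::= ε | then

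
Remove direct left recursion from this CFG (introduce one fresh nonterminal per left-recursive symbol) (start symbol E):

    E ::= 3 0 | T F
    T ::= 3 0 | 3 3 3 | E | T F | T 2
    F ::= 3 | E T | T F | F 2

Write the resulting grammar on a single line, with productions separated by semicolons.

E ::= 3 0 | T F; T ::= 3 0 T' | 3 3 3 T' | E T'; F ::= 3 F' | E T F' | T F F'; T' ::= F T' | 2 T' | ε; F' ::= 2 F' | ε

Left recursion appears on T, F.
For T: α = {F, 2}, β = {3 0, 3 3 3, E}. Rewrite as T → β T' and T' → α T' | ε.
For F: α = {2}, β = {3, E T, T F}. Rewrite as F → β F' and F' → α F' | ε.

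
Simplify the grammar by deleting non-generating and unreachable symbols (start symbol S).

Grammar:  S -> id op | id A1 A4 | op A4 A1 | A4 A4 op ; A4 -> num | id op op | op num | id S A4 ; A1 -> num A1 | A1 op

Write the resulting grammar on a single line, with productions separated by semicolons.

S -> id op | A4 A4 op; A4 -> num | id op op | op num | id S A4

Generating nonterminals: {A4, S}.
Reachable from S after that: {A4, S}.
Removed useless symbols: {A1} and every production mentioning them.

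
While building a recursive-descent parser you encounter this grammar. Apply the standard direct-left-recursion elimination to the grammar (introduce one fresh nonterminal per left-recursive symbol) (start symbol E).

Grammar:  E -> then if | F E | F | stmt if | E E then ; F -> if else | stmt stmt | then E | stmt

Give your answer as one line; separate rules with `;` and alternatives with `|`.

E -> then if E' | F E E' | F E' | stmt if E'; F -> if else | stmt stmt | then E | stmt; E' -> E then E' | epsilon

Directly left-recursive nonterminal: E.
For E: α = {E then}, β = {then if, F E, F, stmt if}. Rewrite as E → β E' and E' → α E' | ε.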